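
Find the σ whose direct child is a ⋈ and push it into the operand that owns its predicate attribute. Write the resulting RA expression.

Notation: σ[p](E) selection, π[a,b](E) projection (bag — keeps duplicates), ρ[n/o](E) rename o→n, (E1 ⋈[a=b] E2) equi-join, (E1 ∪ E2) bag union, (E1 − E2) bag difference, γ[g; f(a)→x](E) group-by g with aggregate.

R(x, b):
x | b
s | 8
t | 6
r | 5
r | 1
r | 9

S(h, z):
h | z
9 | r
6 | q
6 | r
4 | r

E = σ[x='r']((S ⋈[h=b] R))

σ filters on x, owned by the right side.
E' = (S ⋈[h=b] σ[x='r'](R))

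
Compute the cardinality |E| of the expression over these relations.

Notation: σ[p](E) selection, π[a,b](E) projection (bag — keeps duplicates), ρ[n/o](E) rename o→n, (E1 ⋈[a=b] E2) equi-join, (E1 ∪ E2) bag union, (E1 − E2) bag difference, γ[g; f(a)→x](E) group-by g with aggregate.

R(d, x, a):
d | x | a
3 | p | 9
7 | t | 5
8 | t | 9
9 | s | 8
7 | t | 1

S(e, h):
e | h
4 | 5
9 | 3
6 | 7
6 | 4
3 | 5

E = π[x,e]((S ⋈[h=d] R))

Stepwise |·|:
  S → 5
  R → 5
  (S ⋈[h=d] R) → 3
  π[x,e]((S ⋈[h=d] R)) → 3

|E| = 3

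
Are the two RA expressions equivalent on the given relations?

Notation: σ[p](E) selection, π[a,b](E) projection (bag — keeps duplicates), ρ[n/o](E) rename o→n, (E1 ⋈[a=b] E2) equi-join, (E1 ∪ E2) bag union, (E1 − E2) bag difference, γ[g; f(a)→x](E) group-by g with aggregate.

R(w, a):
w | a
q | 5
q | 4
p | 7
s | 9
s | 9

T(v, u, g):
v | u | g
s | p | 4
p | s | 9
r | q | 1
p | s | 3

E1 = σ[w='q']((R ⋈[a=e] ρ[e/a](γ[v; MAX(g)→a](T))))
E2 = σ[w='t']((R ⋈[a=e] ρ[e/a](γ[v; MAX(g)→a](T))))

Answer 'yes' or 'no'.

E1 stepwise |·|:
  R → 5
  T → 4
  γ[v; MAX(g)→a](T) → 3
  ρ[e/a](γ[v; MAX(g)→a](T)) → 3
  (R ⋈[a=e] ρ[e/a](γ[v; MAX(g)→a](T))) → 3
  σ[w='q']((R ⋈[a=e] ρ[e/a](γ[v; MAX(g)→a](T)))) → 1
E2 stepwise |·|:
  R → 5
  T → 4
  γ[v; MAX(g)→a](T) → 3
  ρ[e/a](γ[v; MAX(g)→a](T)) → 3
  (R ⋈[a=e] ρ[e/a](γ[v; MAX(g)→a](T))) → 3
  σ[w='t']((R ⋈[a=e] ρ[e/a](γ[v; MAX(g)→a](T)))) → 0

E1 result:
w | a | v | e
q | 4 | s | 4
E2 result:
w | a | v | e
(0 rows)
Witness: ('q', 4, 's', 4) appears 1× in E1 but 0× in E2.

no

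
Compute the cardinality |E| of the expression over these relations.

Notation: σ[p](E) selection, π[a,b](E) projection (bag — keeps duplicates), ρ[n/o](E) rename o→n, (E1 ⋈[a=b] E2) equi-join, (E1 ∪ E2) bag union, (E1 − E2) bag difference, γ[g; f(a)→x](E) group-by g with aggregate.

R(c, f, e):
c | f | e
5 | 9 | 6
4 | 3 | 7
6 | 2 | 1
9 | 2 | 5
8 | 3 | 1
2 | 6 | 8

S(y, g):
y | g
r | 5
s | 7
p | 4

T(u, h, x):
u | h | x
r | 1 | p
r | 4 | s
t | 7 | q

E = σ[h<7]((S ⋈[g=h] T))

Per-node cardinality:
  S → 3
  T → 3
  (S ⋈[g=h] T) → 2
  σ[h<7]((S ⋈[g=h] T)) → 1

|E| = 1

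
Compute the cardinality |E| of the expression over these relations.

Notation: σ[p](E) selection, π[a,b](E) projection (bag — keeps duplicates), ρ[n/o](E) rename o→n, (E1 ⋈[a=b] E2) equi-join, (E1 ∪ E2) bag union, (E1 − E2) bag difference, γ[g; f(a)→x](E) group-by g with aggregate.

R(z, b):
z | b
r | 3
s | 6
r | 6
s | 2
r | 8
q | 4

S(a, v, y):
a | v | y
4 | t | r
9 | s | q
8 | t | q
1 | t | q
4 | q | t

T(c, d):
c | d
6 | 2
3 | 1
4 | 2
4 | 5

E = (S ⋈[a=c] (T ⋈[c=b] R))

Subexpression sizes:
  S → 5
  T → 4
  R → 6
  (T ⋈[c=b] R) → 5
  (S ⋈[a=c] (T ⋈[c=b] R)) → 4

|E| = 4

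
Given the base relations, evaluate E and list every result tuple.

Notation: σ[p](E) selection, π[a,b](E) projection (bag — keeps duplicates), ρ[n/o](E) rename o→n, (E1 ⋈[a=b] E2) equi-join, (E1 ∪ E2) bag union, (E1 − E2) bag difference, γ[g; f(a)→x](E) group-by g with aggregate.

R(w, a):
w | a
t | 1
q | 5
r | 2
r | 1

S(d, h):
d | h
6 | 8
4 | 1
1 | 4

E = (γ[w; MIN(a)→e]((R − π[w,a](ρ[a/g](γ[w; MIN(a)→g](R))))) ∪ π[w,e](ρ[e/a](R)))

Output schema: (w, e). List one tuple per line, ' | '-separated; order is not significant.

Per-node cardinality:
  R → 4
  R → 4
  γ[w; MIN(a)→g](R) → 3
  ρ[a/g](γ[w; MIN(a)→g](R)) → 3
  π[w,a](ρ[a/g](γ[w; MIN(a)→g](R))) → 3
  (R − π[w,a](ρ[a/g](γ[w; MIN(a)→g](R)))) → 1
  γ[w; MIN(a)→e]((R − π[w,a](ρ[a/g](γ[w; MIN(a)→g](R))))) → 1
  R → 4
  ρ[e/a](R) → 4
  π[w,e](ρ[e/a](R)) → 4
  (γ[w; MIN(a)→e]((R − π[w,a](ρ[a/g](γ[w; MIN(a)→g](R))))) ∪ π[w,e](ρ[e/a](R))) → 5

== RESULT ==
w | e
q | 5
r | 1
r | 2
r | 2
t | 1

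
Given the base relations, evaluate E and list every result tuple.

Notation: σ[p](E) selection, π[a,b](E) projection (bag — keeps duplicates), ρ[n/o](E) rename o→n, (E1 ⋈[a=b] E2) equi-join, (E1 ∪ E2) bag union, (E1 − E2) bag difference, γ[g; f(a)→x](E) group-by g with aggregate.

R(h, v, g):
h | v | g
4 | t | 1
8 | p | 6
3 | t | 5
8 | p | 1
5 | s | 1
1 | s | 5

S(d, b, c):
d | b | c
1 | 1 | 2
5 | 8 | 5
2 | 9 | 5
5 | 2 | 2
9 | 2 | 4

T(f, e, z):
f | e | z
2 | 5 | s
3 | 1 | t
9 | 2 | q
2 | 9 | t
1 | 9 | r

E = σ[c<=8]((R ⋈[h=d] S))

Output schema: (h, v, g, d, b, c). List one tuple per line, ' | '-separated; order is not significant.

Per-node cardinality:
  R → 6
  S → 5
  (R ⋈[h=d] S) → 3
  σ[c<=8]((R ⋈[h=d] S)) → 3

== RESULT ==
h | v | g | d | b | c
1 | s | 5 | 1 | 1 | 2
5 | s | 1 | 5 | 2 | 2
5 | s | 1 | 5 | 8 | 5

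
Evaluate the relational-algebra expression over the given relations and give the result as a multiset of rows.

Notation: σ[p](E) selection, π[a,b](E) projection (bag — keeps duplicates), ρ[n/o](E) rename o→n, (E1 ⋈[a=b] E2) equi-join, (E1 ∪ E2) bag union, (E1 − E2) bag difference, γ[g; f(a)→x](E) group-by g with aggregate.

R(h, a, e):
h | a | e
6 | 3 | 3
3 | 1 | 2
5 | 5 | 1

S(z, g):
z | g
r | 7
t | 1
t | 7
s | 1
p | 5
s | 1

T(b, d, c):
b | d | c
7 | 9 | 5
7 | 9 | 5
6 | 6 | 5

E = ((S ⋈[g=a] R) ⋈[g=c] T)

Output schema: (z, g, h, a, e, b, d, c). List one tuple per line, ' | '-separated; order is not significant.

Row counts bottom-up:
  S → 6
  R → 3
  (S ⋈[g=a] R) → 4
  T → 3
  ((S ⋈[g=a] R) ⋈[g=c] T) → 3

== RESULT ==
z | g | h | a | e | b | d | c
p | 5 | 5 | 5 | 1 | 6 | 6 | 5
p | 5 | 5 | 5 | 1 | 7 | 9 | 5
p | 5 | 5 | 5 | 1 | 7 | 9 | 5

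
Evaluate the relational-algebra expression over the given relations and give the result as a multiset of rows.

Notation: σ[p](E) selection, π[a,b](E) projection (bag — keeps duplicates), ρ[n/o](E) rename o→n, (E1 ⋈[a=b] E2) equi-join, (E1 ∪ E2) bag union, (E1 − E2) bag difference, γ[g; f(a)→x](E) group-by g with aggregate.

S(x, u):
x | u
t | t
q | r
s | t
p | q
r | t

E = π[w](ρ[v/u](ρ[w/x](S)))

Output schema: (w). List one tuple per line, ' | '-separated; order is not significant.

Per-node cardinality:
  S → 5
  ρ[w/x](S) → 5
  ρ[v/u](ρ[w/x](S)) → 5
  π[w](ρ[v/u](ρ[w/x](S))) → 5

== RESULT ==
w
p
q
r
s
t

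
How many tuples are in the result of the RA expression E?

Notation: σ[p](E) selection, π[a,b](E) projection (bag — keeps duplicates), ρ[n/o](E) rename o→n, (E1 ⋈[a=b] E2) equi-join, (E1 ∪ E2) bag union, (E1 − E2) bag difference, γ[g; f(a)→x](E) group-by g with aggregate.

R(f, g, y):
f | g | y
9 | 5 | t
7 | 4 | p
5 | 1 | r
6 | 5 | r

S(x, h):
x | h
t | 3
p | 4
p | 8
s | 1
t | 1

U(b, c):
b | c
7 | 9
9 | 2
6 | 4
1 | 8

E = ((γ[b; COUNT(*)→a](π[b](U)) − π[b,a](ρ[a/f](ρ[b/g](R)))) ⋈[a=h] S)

Per-node cardinality:
  U → 4
  π[b](U) → 4
  γ[b; COUNT(*)→a](π[b](U)) → 4
  R → 4
  ρ[b/g](R) → 4
  ρ[a/f](ρ[b/g](R)) → 4
  π[b,a](ρ[a/f](ρ[b/g](R))) → 4
  (γ[b; COUNT(*)→a](π[b](U)) − π[b,a](ρ[a/f](ρ[b/g](R)))) → 4
  S → 5
  ((γ[b; COUNT(*)→a](π[b](U)) − π[b,a](ρ[a/f](ρ[b/g](R)))) ⋈[a=h] S) → 8

|E| = 8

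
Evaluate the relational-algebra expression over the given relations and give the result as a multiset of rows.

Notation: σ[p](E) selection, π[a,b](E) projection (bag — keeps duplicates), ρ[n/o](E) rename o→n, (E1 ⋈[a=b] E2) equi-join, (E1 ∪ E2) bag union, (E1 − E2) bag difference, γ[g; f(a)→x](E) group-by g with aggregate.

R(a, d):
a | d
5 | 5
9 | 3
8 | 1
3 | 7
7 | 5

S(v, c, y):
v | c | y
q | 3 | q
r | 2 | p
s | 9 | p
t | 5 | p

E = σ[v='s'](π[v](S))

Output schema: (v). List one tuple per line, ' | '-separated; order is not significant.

Row counts bottom-up:
  S → 4
  π[v](S) → 4
  σ[v='s'](π[v](S)) → 1

== RESULT ==
v
s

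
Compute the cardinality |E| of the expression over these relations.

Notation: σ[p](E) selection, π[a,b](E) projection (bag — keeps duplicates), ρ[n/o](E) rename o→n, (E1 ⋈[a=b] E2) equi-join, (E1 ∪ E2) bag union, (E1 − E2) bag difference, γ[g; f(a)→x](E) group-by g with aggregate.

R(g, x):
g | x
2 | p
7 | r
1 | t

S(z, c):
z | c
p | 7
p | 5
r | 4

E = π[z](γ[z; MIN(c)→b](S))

Stepwise |·|:
  S → 3
  γ[z; MIN(c)→b](S) → 2
  π[z](γ[z; MIN(c)→b](S)) → 2

|E| = 2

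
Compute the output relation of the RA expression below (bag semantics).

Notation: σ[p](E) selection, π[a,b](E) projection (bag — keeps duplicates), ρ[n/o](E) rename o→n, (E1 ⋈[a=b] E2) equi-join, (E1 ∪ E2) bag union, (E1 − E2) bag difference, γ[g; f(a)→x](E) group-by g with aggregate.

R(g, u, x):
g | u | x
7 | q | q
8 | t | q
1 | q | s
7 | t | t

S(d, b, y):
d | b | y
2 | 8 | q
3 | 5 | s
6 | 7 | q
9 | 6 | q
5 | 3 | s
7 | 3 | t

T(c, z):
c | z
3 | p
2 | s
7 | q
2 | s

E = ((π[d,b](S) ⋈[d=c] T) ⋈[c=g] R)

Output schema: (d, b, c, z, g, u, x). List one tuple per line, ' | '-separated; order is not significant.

Row counts bottom-up:
  S → 6
  π[d,b](S) → 6
  T → 4
  (π[d,b](S) ⋈[d=c] T) → 4
  R → 4
  ((π[d,b](S) ⋈[d=c] T) ⋈[c=g] R) → 2

== RESULT ==
d | b | c | z | g | u | x
7 | 3 | 7 | q | 7 | q | q
7 | 3 | 7 | q | 7 | t | t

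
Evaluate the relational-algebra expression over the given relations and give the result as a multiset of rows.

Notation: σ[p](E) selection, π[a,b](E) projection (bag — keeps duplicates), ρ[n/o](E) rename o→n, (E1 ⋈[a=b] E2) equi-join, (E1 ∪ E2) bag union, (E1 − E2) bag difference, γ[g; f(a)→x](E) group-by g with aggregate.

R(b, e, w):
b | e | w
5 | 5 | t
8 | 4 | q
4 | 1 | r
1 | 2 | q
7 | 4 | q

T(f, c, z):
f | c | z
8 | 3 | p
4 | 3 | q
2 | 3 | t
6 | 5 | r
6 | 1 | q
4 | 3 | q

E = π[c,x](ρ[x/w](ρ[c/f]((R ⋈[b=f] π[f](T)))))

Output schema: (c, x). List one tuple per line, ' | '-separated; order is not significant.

Per-node cardinality:
  R → 5
  T → 6
  π[f](T) → 6
  (R ⋈[b=f] π[f](T)) → 3
  ρ[c/f]((R ⋈[b=f] π[f](T))) → 3
  ρ[x/w](ρ[c/f]((R ⋈[b=f] π[f](T)))) → 3
  π[c,x](ρ[x/w](ρ[c/f]((R ⋈[b=f] π[f](T))))) → 3

== RESULT ==
c | x
4 | r
4 | r
8 | q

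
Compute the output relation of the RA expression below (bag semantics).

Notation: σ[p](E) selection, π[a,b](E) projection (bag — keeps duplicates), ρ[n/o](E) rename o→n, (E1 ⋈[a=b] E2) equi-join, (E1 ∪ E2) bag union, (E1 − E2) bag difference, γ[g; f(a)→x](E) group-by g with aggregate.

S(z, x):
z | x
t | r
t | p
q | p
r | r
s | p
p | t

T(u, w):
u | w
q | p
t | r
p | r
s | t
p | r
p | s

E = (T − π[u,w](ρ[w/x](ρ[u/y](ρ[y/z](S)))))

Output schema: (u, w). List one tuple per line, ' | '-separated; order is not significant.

Stepwise |·|:
  T → 6
  S → 6
  ρ[y/z](S) → 6
  ρ[u/y](ρ[y/z](S)) → 6
  ρ[w/x](ρ[u/y](ρ[y/z](S))) → 6
  π[u,w](ρ[w/x](ρ[u/y](ρ[y/z](S)))) → 6
  (T − π[u,w](ρ[w/x](ρ[u/y](ρ[y/z](S))))) → 4

== RESULT ==
u | w
p | r
p | r
p | s
s | t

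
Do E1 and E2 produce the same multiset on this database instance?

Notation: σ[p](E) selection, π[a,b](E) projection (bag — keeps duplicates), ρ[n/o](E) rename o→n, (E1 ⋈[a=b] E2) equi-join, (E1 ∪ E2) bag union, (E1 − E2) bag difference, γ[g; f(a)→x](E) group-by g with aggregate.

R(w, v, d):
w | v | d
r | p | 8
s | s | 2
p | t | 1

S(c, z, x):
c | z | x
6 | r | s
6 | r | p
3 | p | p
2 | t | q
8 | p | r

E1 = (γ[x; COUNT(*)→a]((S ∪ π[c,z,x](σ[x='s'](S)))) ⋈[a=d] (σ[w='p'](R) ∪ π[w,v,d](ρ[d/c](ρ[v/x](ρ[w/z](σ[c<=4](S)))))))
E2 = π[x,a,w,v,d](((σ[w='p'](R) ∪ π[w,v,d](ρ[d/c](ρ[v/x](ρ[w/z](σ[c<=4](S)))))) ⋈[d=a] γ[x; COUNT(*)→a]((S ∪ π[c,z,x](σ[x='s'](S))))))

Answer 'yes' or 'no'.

E1 per-node cardinality:
  S → 5
  S → 5
  σ[x='s'](S) → 1
  π[c,z,x](σ[x='s'](S)) → 1
  (S ∪ π[c,z,x](σ[x='s'](S))) → 6
  γ[x; COUNT(*)→a]((S ∪ π[c,z,x](σ[x='s'](S)))) → 4
  R → 3
  σ[w='p'](R) → 1
  S → 5
  σ[c<=4](S) → 2
  ρ[w/z](σ[c<=4](S)) → 2
  ρ[v/x](ρ[w/z](σ[c<=4](S))) → 2
  ρ[d/c](ρ[v/x](ρ[w/z](σ[c<=4](S)))) → 2
  π[w,v,d](ρ[d/c](ρ[v/x](ρ[w/z](σ[c<=4](S))))) → 2
  (σ[w='p'](R) ∪ π[w,v,d](ρ[d/c](ρ[v/x](ρ[w/z](σ[c<=4](S)))))) → 3
  (γ[x; COUNT(*)→a]((S ∪ π[c,z,x](σ[x='s'](S)))) ⋈[a=d] (σ[w='p'](R) ∪ π[w,v,d](ρ[d/c](ρ[v/x](ρ[w/z](σ[c<=4](S))))))) → 4
E2 per-node cardinality:
  R → 3
  σ[w='p'](R) → 1
  S → 5
  σ[c<=4](S) → 2
  ρ[w/z](σ[c<=4](S)) → 2
  ρ[v/x](ρ[w/z](σ[c<=4](S))) → 2
  ρ[d/c](ρ[v/x](ρ[w/z](σ[c<=4](S)))) → 2
  π[w,v,d](ρ[d/c](ρ[v/x](ρ[w/z](σ[c<=4](S))))) → 2
  (σ[w='p'](R) ∪ π[w,v,d](ρ[d/c](ρ[v/x](ρ[w/z](σ[c<=4](S)))))) → 3
  S → 5
  S → 5
  σ[x='s'](S) → 1
  π[c,z,x](σ[x='s'](S)) → 1
  (S ∪ π[c,z,x](σ[x='s'](S))) → 6
  γ[x; COUNT(*)→a]((S ∪ π[c,z,x](σ[x='s'](S)))) → 4
  ((σ[w='p'](R) ∪ π[w,v,d](ρ[d/c](ρ[v/x](ρ[w/z](σ[c<=4](S)))))) ⋈[d=a] γ[x; COUNT(*)→a]((S ∪ π[c,z,x](σ[x='s'](S))))) → 4
  π[x,a,w,v,d](((σ[w='p'](R) ∪ π[w,v,d](ρ[d/c](ρ[v/x](ρ[w/z](σ[c<=4](S)))))) ⋈[d=a] γ[x; COUNT(*)→a]((S ∪ π[c,z,x](σ[x='s'](S)))))) → 4

E1 and E2 produce the same multiset:
x | a | w | v | d
p | 2 | t | q | 2
q | 1 | p | t | 1
r | 1 | p | t | 1
s | 2 | t | q | 2

yes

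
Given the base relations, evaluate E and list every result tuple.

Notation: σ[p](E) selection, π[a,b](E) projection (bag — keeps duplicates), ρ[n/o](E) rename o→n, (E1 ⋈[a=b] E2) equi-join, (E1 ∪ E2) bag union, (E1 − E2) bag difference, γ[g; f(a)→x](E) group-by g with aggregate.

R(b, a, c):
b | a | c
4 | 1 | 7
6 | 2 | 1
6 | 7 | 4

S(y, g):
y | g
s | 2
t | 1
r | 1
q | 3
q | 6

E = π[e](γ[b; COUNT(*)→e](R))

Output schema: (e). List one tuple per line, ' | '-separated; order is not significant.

Stepwise |·|:
  R → 3
  γ[b; COUNT(*)→e](R) → 2
  π[e](γ[b; COUNT(*)→e](R)) → 2

== RESULT ==
e
1
2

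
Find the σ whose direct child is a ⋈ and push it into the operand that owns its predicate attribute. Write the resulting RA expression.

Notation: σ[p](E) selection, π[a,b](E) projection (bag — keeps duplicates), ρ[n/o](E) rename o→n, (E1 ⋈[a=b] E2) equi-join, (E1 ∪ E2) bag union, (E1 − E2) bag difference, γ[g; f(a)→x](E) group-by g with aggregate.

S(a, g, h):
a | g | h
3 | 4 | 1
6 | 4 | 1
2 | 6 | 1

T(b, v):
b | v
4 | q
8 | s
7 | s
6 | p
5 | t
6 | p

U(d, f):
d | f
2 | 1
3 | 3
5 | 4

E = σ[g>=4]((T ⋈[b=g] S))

σ filters on g, owned by the right side.
E' = (T ⋈[b=g] σ[g>=4](S))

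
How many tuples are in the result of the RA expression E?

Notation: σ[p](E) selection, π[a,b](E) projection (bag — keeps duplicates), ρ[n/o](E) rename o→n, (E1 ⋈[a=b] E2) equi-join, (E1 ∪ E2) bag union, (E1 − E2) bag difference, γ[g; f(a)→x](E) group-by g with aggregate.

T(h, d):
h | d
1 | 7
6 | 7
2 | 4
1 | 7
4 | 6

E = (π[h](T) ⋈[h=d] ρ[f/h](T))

Row counts bottom-up:
  T → 5
  π[h](T) → 5
  T → 5
  ρ[f/h](T) → 5
  (π[h](T) ⋈[h=d] ρ[f/h](T)) → 2

|E| = 2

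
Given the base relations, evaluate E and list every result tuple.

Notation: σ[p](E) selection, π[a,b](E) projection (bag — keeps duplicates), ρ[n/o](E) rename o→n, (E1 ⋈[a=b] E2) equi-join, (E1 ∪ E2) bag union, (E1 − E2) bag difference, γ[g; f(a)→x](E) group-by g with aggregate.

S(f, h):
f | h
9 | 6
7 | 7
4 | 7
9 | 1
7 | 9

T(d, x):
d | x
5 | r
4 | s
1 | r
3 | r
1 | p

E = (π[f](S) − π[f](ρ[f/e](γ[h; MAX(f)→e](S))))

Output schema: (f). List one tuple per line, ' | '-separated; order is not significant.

Subexpression sizes:
  S → 5
  π[f](S) → 5
  S → 5
  γ[h; MAX(f)→e](S) → 4
  ρ[f/e](γ[h; MAX(f)→e](S)) → 4
  π[f](ρ[f/e](γ[h; MAX(f)→e](S))) → 4
  (π[f](S) − π[f](ρ[f/e](γ[h; MAX(f)→e](S)))) → 1

== RESULT ==
f
4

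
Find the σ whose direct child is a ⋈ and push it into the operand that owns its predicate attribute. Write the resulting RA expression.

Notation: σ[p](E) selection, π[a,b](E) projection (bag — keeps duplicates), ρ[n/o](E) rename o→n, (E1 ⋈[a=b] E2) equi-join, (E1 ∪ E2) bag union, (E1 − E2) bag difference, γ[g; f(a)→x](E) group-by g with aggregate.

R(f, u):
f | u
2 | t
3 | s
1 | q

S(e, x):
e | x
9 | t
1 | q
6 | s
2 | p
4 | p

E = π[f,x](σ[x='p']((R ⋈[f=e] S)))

σ filters on x, owned by the right side.
E' = π[f,x]((R ⋈[f=e] σ[x='p'](S)))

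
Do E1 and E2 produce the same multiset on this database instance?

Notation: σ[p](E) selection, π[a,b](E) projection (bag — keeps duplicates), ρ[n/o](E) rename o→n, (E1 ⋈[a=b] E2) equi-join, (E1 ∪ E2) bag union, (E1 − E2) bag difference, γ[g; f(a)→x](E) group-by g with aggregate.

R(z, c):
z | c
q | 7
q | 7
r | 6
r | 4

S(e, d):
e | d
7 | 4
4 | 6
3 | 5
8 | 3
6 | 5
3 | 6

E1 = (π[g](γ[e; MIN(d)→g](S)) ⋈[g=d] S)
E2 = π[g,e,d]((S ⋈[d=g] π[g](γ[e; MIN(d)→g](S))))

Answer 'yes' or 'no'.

E1 per-node cardinality:
  S → 6
  γ[e; MIN(d)→g](S) → 5
  π[g](γ[e; MIN(d)→g](S)) → 5
  S → 6
  (π[g](γ[e; MIN(d)→g](S)) ⋈[g=d] S) → 8
E2 per-node cardinality:
  S → 6
  S → 6
  γ[e; MIN(d)→g](S) → 5
  π[g](γ[e; MIN(d)→g](S)) → 5
  (S ⋈[d=g] π[g](γ[e; MIN(d)→g](S))) → 8
  π[g,e,d]((S ⋈[d=g] π[g](γ[e; MIN(d)→g](S)))) → 8

E1 and E2 produce the same multiset:
g | e | d
3 | 8 | 3
4 | 7 | 4
5 | 3 | 5
5 | 3 | 5
5 | 6 | 5
5 | 6 | 5
6 | 3 | 6
6 | 4 | 6

yes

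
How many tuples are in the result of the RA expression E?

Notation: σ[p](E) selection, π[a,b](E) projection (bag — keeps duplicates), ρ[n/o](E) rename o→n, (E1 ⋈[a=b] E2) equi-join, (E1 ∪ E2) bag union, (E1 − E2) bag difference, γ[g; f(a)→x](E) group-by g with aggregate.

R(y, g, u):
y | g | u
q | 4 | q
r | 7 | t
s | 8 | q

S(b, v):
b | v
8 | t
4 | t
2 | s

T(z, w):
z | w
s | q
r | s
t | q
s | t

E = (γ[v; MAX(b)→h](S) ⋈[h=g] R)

Row counts bottom-up:
  S → 3
  γ[v; MAX(b)→h](S) → 2
  R → 3
  (γ[v; MAX(b)→h](S) ⋈[h=g] R) → 1

|E| = 1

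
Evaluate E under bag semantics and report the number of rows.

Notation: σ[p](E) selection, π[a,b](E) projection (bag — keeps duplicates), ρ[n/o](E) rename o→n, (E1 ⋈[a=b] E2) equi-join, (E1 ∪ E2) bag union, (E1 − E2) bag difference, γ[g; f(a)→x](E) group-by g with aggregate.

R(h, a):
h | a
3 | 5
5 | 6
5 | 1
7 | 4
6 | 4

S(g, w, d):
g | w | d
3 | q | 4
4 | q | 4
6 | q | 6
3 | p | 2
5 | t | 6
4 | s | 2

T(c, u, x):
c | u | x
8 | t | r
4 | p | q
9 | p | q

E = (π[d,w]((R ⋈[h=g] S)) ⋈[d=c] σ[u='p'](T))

Per-node cardinality:
  R → 5
  S → 6
  (R ⋈[h=g] S) → 5
  π[d,w]((R ⋈[h=g] S)) → 5
  T → 3
  σ[u='p'](T) → 2
  (π[d,w]((R ⋈[h=g] S)) ⋈[d=c] σ[u='p'](T)) → 1

|E| = 1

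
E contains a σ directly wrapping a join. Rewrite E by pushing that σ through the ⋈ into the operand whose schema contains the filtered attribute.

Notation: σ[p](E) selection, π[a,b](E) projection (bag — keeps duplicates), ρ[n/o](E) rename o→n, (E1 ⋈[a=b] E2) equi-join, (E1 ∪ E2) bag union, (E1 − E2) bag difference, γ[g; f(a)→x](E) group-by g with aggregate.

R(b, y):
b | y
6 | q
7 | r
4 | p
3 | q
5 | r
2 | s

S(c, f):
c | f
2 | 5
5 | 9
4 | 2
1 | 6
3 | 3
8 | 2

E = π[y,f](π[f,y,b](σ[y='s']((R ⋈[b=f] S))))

σ filters on y, owned by the left side.
E' = π[y,f](π[f,y,b]((σ[y='s'](R) ⋈[b=f] S)))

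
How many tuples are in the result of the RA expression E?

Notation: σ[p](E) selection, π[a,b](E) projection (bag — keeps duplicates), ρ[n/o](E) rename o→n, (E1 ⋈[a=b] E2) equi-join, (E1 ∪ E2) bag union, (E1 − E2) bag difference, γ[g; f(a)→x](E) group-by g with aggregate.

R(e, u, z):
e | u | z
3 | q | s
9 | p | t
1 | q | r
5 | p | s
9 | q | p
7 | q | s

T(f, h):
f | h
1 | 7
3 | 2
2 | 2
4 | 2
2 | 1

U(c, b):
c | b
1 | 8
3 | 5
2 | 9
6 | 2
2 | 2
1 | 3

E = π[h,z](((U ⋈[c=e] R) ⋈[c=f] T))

Row counts bottom-up:
  U → 6
  R → 6
  (U ⋈[c=e] R) → 3
  T → 5
  ((U ⋈[c=e] R) ⋈[c=f] T) → 3
  π[h,z](((U ⋈[c=e] R) ⋈[c=f] T)) → 3

|E| = 3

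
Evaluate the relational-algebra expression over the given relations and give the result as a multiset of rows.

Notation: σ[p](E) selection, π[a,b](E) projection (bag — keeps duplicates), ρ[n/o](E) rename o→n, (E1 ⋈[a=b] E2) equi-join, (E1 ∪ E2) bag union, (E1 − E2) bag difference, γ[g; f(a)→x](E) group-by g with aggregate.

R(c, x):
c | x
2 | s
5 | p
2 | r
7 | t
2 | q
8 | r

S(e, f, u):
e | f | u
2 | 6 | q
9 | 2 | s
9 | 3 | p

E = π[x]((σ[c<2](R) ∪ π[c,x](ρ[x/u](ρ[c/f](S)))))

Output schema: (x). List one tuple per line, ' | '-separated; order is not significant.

Subexpression sizes:
  R → 6
  σ[c<2](R) → 0
  S → 3
  ρ[c/f](S) → 3
  ρ[x/u](ρ[c/f](S)) → 3
  π[c,x](ρ[x/u](ρ[c/f](S))) → 3
  (σ[c<2](R) ∪ π[c,x](ρ[x/u](ρ[c/f](S)))) → 3
  π[x]((σ[c<2](R) ∪ π[c,x](ρ[x/u](ρ[c/f](S))))) → 3

== RESULT ==
x
p
q
s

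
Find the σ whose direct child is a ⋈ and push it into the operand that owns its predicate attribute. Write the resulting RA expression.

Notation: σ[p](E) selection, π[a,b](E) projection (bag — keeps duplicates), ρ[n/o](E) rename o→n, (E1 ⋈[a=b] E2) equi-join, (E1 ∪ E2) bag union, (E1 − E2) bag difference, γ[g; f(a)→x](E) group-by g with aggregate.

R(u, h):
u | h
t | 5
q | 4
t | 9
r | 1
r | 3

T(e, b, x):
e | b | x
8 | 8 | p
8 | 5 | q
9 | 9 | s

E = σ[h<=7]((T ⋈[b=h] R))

σ filters on h, owned by the right side.
E' = (T ⋈[b=h] σ[h<=7](R))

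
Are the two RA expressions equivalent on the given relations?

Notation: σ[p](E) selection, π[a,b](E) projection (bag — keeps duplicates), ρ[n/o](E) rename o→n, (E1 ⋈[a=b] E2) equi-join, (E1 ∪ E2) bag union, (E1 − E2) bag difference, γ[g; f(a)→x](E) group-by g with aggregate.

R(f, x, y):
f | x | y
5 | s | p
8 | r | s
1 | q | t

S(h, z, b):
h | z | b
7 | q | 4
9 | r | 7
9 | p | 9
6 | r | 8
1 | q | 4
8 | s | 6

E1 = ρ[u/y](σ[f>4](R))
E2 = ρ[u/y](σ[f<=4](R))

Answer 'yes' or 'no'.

E1 row counts bottom-up:
  R → 3
  σ[f>4](R) → 2
  ρ[u/y](σ[f>4](R)) → 2
E2 row counts bottom-up:
  R → 3
  σ[f<=4](R) → 1
  ρ[u/y](σ[f<=4](R)) → 1

E1 result:
f | x | u
5 | s | p
8 | r | s
E2 result:
f | x | u
1 | q | t
Witness: (5, 's', 'p') appears 1× in E1 but 0× in E2.

no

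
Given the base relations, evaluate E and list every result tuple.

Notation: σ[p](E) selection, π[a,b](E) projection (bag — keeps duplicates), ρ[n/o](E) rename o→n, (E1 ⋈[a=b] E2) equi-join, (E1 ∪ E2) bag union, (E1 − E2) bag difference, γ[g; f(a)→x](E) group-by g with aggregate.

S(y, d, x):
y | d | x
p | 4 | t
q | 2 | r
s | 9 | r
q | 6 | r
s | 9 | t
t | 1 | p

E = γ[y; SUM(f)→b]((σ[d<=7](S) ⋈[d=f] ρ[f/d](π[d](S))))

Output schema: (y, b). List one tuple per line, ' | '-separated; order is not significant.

Subexpression sizes:
  S → 6
  σ[d<=7](S) → 4
  S → 6
  π[d](S) → 6
  ρ[f/d](π[d](S)) → 6
  (σ[d<=7](S) ⋈[d=f] ρ[f/d](π[d](S))) → 4
  γ[y; SUM(f)→b]((σ[d<=7](S) ⋈[d=f] ρ[f/d](π[d](S)))) → 3

== RESULT ==
y | b
p | 4
q | 8
t | 1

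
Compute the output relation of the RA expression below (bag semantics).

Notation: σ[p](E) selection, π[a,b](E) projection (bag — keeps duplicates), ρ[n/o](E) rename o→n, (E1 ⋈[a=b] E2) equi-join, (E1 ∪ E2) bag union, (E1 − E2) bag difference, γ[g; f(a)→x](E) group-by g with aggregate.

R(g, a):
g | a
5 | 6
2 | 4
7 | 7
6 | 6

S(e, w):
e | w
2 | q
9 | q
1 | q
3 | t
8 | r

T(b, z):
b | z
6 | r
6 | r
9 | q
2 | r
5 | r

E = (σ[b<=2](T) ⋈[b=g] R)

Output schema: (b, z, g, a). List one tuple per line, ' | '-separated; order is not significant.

Row counts bottom-up:
  T → 5
  σ[b<=2](T) → 1
  R → 4
  (σ[b<=2](T) ⋈[b=g] R) → 1

== RESULT ==
b | z | g | a
2 | r | 2 | 4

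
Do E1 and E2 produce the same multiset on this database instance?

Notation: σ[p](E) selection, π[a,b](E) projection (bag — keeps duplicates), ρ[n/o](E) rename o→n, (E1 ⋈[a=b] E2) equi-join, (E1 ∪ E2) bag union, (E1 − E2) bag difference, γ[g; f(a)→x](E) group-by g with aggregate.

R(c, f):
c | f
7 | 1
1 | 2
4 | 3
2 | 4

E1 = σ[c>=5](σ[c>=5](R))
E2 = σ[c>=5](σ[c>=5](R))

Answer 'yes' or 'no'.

E1 per-node cardinality:
  R → 4
  σ[c>=5](R) → 1
  σ[c>=5](σ[c>=5](R)) → 1
E2 per-node cardinality:
  R → 4
  σ[c>=5](R) → 1
  σ[c>=5](σ[c>=5](R)) → 1

E1 and E2 produce the same multiset:
c | f
7 | 1

yes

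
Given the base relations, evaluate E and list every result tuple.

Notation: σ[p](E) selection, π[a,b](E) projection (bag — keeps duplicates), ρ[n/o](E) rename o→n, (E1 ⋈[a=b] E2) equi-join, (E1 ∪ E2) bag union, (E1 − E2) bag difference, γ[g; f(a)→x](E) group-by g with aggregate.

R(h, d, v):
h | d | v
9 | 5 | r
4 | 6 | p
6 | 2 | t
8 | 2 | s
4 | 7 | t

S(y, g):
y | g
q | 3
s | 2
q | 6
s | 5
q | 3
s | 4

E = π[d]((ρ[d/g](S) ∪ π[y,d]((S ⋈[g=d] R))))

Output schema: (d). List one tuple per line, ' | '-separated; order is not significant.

Per-node cardinality:
  S → 6
  ρ[d/g](S) → 6
  S → 6
  R → 5
  (S ⋈[g=d] R) → 4
  π[y,d]((S ⋈[g=d] R)) → 4
  (ρ[d/g](S) ∪ π[y,d]((S ⋈[g=d] R))) → 10
  π[d]((ρ[d/g](S) ∪ π[y,d]((S ⋈[g=d] R)))) → 10

== RESULT ==
d
2
2
2
3
3
4
5
5
6
6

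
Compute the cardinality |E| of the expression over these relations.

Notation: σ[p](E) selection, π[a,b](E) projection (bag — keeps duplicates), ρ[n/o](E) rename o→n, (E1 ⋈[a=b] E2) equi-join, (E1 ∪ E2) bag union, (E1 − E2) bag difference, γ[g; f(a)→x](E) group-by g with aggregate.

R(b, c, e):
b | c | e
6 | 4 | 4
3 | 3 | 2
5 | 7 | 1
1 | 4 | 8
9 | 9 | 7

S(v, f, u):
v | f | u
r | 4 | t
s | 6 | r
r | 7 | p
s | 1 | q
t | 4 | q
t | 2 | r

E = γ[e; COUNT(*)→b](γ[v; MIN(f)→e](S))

Stepwise |·|:
  S → 6
  γ[v; MIN(f)→e](S) → 3
  γ[e; COUNT(*)→b](γ[v; MIN(f)→e](S)) → 3

|E| = 3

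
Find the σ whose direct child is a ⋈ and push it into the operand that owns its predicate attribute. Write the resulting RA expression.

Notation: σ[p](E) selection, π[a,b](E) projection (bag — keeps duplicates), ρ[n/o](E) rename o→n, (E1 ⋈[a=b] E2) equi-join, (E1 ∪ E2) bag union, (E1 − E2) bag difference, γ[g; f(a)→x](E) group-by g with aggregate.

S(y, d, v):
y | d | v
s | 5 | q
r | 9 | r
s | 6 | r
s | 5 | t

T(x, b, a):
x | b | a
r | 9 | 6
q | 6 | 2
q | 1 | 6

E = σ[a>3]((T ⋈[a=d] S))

σ filters on a, owned by the left side.
E' = (σ[a>3](T) ⋈[a=d] S)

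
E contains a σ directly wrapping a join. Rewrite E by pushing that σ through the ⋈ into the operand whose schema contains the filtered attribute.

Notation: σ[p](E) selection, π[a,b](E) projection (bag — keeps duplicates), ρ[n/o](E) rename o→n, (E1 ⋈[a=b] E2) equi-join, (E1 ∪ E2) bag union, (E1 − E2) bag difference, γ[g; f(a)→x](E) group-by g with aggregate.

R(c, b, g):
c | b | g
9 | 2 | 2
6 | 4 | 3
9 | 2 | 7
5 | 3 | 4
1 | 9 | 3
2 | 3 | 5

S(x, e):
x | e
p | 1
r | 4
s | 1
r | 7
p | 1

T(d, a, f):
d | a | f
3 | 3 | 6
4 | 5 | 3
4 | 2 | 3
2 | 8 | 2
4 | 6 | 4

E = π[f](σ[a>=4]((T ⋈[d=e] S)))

σ filters on a, owned by the left side.
E' = π[f]((σ[a>=4](T) ⋈[d=e] S))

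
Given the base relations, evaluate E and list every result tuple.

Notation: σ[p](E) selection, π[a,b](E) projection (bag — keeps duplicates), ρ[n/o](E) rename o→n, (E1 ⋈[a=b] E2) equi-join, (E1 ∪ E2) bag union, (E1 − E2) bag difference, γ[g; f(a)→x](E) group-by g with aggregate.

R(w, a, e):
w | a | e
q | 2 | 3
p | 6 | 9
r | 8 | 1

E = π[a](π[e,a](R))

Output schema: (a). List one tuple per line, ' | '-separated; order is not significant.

Subexpression sizes:
  R → 3
  π[e,a](R) → 3
  π[a](π[e,a](R)) → 3

== RESULT ==
a
2
6
8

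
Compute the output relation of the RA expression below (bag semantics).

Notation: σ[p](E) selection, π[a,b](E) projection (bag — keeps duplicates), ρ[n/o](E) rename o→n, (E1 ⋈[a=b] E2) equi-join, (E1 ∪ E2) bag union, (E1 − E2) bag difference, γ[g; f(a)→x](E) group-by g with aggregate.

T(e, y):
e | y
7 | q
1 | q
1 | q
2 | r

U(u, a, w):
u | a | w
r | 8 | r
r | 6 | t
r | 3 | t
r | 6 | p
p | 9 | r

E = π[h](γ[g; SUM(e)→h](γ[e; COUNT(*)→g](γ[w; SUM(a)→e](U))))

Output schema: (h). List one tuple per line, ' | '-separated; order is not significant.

Row counts bottom-up:
  U → 5
  γ[w; SUM(a)→e](U) → 3
  γ[e; COUNT(*)→g](γ[w; SUM(a)→e](U)) → 3
  γ[g; SUM(e)→h](γ[e; COUNT(*)→g](γ[w; SUM(a)→e](U))) → 1
  π[h](γ[g; SUM(e)→h](γ[e; COUNT(*)→g](γ[w; SUM(a)→e](U)))) → 1

== RESULT ==
h
32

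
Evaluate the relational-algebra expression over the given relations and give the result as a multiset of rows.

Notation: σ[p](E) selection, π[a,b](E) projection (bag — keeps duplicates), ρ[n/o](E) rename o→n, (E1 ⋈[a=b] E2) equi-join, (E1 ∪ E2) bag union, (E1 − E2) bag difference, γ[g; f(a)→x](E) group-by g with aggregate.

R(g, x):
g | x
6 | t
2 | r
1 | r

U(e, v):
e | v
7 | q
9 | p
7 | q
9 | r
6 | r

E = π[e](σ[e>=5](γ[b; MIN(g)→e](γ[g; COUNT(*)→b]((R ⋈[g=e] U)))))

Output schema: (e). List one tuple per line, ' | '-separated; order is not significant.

Stepwise |·|:
  R → 3
  U → 5
  (R ⋈[g=e] U) → 1
  γ[g; COUNT(*)→b]((R ⋈[g=e] U)) → 1
  γ[b; MIN(g)→e](γ[g; COUNT(*)→b]((R ⋈[g=e] U))) → 1
  σ[e>=5](γ[b; MIN(g)→e](γ[g; COUNT(*)→b]((R ⋈[g=e] U)))) → 1
  π[e](σ[e>=5](γ[b; MIN(g)→e](γ[g; COUNT(*)→b]((R ⋈[g=e] U))))) → 1

== RESULT ==
e
6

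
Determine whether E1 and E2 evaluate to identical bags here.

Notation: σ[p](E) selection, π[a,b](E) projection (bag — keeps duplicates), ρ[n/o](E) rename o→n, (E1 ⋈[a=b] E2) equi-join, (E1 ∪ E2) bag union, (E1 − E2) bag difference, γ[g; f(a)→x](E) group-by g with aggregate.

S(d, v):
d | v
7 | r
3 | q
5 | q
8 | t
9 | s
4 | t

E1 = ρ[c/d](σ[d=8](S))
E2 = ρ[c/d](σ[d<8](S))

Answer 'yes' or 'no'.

E1 per-node cardinality:
  S → 6
  σ[d=8](S) → 1
  ρ[c/d](σ[d=8](S)) → 1
E2 per-node cardinality:
  S → 6
  σ[d<8](S) → 4
  ρ[c/d](σ[d<8](S)) → 4

E1 result:
c | v
8 | t
E2 result:
c | v
3 | q
4 | t
5 | q
7 | r
Witness: (8, 't') appears 1× in E1 but 0× in E2.

no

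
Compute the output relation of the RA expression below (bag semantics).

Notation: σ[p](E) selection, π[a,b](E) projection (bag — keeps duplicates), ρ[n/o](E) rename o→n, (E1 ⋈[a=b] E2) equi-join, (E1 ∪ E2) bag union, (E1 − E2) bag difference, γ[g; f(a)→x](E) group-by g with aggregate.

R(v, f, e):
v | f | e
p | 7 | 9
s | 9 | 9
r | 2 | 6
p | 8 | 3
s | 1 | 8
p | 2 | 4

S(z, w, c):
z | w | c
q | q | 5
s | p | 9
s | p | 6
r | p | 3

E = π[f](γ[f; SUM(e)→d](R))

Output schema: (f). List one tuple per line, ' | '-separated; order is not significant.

Row counts bottom-up:
  R → 6
  γ[f; SUM(e)→d](R) → 5
  π[f](γ[f; SUM(e)→d](R)) → 5

== RESULT ==
f
1
2
7
8
9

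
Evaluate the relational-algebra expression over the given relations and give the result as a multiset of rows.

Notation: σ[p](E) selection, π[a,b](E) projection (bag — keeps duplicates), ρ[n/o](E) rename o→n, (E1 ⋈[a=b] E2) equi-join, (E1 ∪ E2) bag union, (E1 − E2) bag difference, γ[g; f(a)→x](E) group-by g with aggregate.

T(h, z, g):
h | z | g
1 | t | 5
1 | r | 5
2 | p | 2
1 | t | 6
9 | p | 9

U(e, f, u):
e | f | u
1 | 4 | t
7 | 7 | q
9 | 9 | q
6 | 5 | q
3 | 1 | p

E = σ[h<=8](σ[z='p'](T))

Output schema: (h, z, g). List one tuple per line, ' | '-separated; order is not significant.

Stepwise |·|:
  T → 5
  σ[z='p'](T) → 2
  σ[h<=8](σ[z='p'](T)) → 1

== RESULT ==
h | z | g
2 | p | 2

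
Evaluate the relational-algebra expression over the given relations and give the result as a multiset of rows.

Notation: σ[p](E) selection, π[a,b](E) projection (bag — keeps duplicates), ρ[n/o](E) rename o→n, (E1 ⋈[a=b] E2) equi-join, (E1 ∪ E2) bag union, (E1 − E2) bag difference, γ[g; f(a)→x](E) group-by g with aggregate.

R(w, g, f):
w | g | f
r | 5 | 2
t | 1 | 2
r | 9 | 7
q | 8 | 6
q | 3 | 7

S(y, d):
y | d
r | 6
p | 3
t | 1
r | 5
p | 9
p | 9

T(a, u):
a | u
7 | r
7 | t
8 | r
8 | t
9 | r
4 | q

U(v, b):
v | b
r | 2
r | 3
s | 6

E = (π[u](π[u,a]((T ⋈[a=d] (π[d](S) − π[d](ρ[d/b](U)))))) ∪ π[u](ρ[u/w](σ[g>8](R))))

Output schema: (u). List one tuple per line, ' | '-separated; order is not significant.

Subexpression sizes:
  T → 6
  S → 6
  π[d](S) → 6
  U → 3
  ρ[d/b](U) → 3
  π[d](ρ[d/b](U)) → 3
  (π[d](S) − π[d](ρ[d/b](U))) → 4
  (T ⋈[a=d] (π[d](S) − π[d](ρ[d/b](U)))) → 2
  π[u,a]((T ⋈[a=d] (π[d](S) − π[d](ρ[d/b](U))))) → 2
  π[u](π[u,a]((T ⋈[a=d] (π[d](S) − π[d](ρ[d/b](U)))))) → 2
  R → 5
  σ[g>8](R) → 1
  ρ[u/w](σ[g>8](R)) → 1
  π[u](ρ[u/w](σ[g>8](R))) → 1
  (π[u](π[u,a]((T ⋈[a=d] (π[d](S) − π[d](ρ[d/b](U)))))) ∪ π[u](ρ[u/w](σ[g>8](R)))) → 3

== RESULT ==
u
r
r
r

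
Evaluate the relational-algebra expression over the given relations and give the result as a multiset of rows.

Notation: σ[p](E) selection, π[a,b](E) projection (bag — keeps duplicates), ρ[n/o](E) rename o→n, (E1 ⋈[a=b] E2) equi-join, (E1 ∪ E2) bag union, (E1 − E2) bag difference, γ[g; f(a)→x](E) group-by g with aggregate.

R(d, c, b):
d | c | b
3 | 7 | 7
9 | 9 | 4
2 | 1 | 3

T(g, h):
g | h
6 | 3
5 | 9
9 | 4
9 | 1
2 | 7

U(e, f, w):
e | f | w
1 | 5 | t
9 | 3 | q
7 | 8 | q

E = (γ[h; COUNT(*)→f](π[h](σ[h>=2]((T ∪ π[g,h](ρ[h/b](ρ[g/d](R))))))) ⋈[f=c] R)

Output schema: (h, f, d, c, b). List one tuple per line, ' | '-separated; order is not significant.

Stepwise |·|:
  T → 5
  R → 3
  ρ[g/d](R) → 3
  ρ[h/b](ρ[g/d](R)) → 3
  π[g,h](ρ[h/b](ρ[g/d](R))) → 3
  (T ∪ π[g,h](ρ[h/b](ρ[g/d](R)))) → 8
  σ[h>=2]((T ∪ π[g,h](ρ[h/b](ρ[g/d](R))))) → 7
  π[h](σ[h>=2]((T ∪ π[g,h](ρ[h/b](ρ[g/d](R)))))) → 7
  γ[h; COUNT(*)→f](π[h](σ[h>=2]((T ∪ π[g,h](ρ[h/b](ρ[g/d](R))))))) → 4
  R → 3
  (γ[h; COUNT(*)→f](π[h](σ[h>=2]((T ∪ π[g,h](ρ[h/b](ρ[g/d](R))))))) ⋈[f=c] R) → 1

== RESULT ==
h | f | d | c | b
9 | 1 | 2 | 1 | 3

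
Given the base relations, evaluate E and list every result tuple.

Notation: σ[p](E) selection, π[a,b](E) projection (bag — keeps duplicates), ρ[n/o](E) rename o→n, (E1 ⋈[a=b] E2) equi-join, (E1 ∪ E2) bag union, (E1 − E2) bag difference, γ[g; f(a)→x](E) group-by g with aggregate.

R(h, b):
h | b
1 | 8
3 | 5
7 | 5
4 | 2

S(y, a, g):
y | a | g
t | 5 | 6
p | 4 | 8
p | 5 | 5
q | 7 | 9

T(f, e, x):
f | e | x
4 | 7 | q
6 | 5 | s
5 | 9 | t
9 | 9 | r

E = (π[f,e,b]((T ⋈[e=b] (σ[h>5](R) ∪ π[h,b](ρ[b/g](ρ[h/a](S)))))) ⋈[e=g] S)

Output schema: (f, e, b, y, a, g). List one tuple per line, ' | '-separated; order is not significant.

Row counts bottom-up:
  T → 4
  R → 4
  σ[h>5](R) → 1
  S → 4
  ρ[h/a](S) → 4
  ρ[b/g](ρ[h/a](S)) → 4
  π[h,b](ρ[b/g](ρ[h/a](S))) → 4
  (σ[h>5](R) ∪ π[h,b](ρ[b/g](ρ[h/a](S)))) → 5
  (T ⋈[e=b] (σ[h>5](R) ∪ π[h,b](ρ[b/g](ρ[h/a](S))))) → 4
  π[f,e,b]((T ⋈[e=b] (σ[h>5](R) ∪ π[h,b](ρ[b/g](ρ[h/a](S)))))) → 4
  S → 4
  (π[f,e,b]((T ⋈[e=b] (σ[h>5](R) ∪ π[h,b](ρ[b/g](ρ[h/a](S)))))) ⋈[e=g] S) → 4

== RESULT ==
f | e | b | y | a | g
5 | 9 | 9 | q | 7 | 9
6 | 5 | 5 | p | 5 | 5
6 | 5 | 5 | p | 5 | 5
9 | 9 | 9 | q | 7 | 9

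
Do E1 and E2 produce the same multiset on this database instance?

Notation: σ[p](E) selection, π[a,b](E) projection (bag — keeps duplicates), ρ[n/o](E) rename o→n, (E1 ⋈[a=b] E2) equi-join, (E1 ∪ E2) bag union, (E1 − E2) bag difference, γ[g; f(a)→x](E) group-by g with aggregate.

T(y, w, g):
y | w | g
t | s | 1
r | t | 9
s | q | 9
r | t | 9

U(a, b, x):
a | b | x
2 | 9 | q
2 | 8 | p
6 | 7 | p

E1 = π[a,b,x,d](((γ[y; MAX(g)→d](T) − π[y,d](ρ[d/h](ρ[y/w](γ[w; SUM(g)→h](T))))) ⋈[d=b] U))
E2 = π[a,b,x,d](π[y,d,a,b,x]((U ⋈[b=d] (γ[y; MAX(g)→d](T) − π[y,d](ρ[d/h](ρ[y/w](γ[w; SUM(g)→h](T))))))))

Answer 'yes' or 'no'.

E1 row counts bottom-up:
  T → 4
  γ[y; MAX(g)→d](T) → 3
  T → 4
  γ[w; SUM(g)→h](T) → 3
  ρ[y/w](γ[w; SUM(g)→h](T)) → 3
  ρ[d/h](ρ[y/w](γ[w; SUM(g)→h](T))) → 3
  π[y,d](ρ[d/h](ρ[y/w](γ[w; SUM(g)→h](T)))) → 3
  (γ[y; MAX(g)→d](T) − π[y,d](ρ[d/h](ρ[y/w](γ[w; SUM(g)→h](T))))) → 3
  U → 3
  ((γ[y; MAX(g)→d](T) − π[y,d](ρ[d/h](ρ[y/w](γ[w; SUM(g)→h](T))))) ⋈[d=b] U) → 2
  π[a,b,x,d](((γ[y; MAX(g)→d](T) − π[y,d](ρ[d/h](ρ[y/w](γ[w; SUM(g)→h](T))))) ⋈[d=b] U)) → 2
E2 row counts bottom-up:
  U → 3
  T → 4
  γ[y; MAX(g)→d](T) → 3
  T → 4
  γ[w; SUM(g)→h](T) → 3
  ρ[y/w](γ[w; SUM(g)→h](T)) → 3
  ρ[d/h](ρ[y/w](γ[w; SUM(g)→h](T))) → 3
  π[y,d](ρ[d/h](ρ[y/w](γ[w; SUM(g)→h](T)))) → 3
  (γ[y; MAX(g)→d](T) − π[y,d](ρ[d/h](ρ[y/w](γ[w; SUM(g)→h](T))))) → 3
  (U ⋈[b=d] (γ[y; MAX(g)→d](T) − π[y,d](ρ[d/h](ρ[y/w](γ[w; SUM(g)→h](T)))))) → 2
  π[y,d,a,b,x]((U ⋈[b=d] (γ[y; MAX(g)→d](T) − π[y,d](ρ[d/h](ρ[y/w](γ[w; SUM(g)→h](T))))))) → 2
  π[a,b,x,d](π[y,d,a,b,x]((U ⋈[b=d] (γ[y; MAX(g)→d](T) − π[y,d](ρ[d/h](ρ[y/w](γ[w; SUM(g)→h](T)))))))) → 2

E1 and E2 produce the same multiset:
a | b | x | d
2 | 9 | q | 9
2 | 9 | q | 9

yes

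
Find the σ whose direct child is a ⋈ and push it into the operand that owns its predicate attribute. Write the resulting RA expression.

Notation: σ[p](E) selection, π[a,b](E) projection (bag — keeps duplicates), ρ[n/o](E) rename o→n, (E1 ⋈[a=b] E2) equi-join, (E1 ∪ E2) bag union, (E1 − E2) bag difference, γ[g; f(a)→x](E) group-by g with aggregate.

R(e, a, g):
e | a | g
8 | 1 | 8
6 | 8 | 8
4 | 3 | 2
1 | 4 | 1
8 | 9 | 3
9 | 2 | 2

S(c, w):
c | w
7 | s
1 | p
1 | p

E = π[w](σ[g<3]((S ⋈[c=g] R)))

σ filters on g, owned by the right side.
E' = π[w]((S ⋈[c=g] σ[g<3](R)))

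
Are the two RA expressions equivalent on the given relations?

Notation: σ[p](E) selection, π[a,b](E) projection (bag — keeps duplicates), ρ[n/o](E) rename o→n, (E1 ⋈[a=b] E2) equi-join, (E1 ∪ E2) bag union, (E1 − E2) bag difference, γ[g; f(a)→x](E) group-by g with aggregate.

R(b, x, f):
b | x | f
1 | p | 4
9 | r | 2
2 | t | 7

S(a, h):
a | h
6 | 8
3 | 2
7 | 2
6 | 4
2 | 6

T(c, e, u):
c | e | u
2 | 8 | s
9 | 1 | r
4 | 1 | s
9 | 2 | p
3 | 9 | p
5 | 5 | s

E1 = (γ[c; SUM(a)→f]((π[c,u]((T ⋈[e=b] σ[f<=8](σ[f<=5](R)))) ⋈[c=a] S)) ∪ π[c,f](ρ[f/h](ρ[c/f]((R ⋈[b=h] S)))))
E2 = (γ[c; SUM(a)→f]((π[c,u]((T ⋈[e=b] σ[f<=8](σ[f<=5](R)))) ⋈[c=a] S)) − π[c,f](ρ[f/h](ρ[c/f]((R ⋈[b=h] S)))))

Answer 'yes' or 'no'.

E1 per-node cardinality:
  T → 6
  R → 3
  σ[f<=5](R) → 2
  σ[f<=8](σ[f<=5](R)) → 2
  (T ⋈[e=b] σ[f<=8](σ[f<=5](R))) → 3
  π[c,u]((T ⋈[e=b] σ[f<=8](σ[f<=5](R)))) → 3
  S → 5
  (π[c,u]((T ⋈[e=b] σ[f<=8](σ[f<=5](R)))) ⋈[c=a] S) → 1
  γ[c; SUM(a)→f]((π[c,u]((T ⋈[e=b] σ[f<=8](σ[f<=5](R)))) ⋈[c=a] S)) → 1
  R → 3
  S → 5
  (R ⋈[b=h] S) → 2
  ρ[c/f]((R ⋈[b=h] S)) → 2
  ρ[f/h](ρ[c/f]((R ⋈[b=h] S))) → 2
  π[c,f](ρ[f/h](ρ[c/f]((R ⋈[b=h] S)))) → 2
  (γ[c; SUM(a)→f]((π[c,u]((T ⋈[e=b] σ[f<=8](σ[f<=5](R)))) ⋈[c=a] S)) ∪ π[c,f](ρ[f/h](ρ[c/f]((R ⋈[b=h] S))))) → 3
E2 per-node cardinality:
  T → 6
  R → 3
  σ[f<=5](R) → 2
  σ[f<=8](σ[f<=5](R)) → 2
  (T ⋈[e=b] σ[f<=8](σ[f<=5](R))) → 3
  π[c,u]((T ⋈[e=b] σ[f<=8](σ[f<=5](R)))) → 3
  S → 5
  (π[c,u]((T ⋈[e=b] σ[f<=8](σ[f<=5](R)))) ⋈[c=a] S) → 1
  γ[c; SUM(a)→f]((π[c,u]((T ⋈[e=b] σ[f<=8](σ[f<=5](R)))) ⋈[c=a] S)) → 1
  R → 3
  S → 5
  (R ⋈[b=h] S) → 2
  ρ[c/f]((R ⋈[b=h] S)) → 2
  ρ[f/h](ρ[c/f]((R ⋈[b=h] S))) → 2
  π[c,f](ρ[f/h](ρ[c/f]((R ⋈[b=h] S)))) → 2
  (γ[c; SUM(a)→f]((π[c,u]((T ⋈[e=b] σ[f<=8](σ[f<=5](R)))) ⋈[c=a] S)) − π[c,f](ρ[f/h](ρ[c/f]((R ⋈[b=h] S))))) → 1

E1 result:
c | f
3 | 3
7 | 2
7 | 2
E2 result:
c | f
3 | 3
Witness: (7, 2) appears 2× in E1 but 0× in E2.

no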